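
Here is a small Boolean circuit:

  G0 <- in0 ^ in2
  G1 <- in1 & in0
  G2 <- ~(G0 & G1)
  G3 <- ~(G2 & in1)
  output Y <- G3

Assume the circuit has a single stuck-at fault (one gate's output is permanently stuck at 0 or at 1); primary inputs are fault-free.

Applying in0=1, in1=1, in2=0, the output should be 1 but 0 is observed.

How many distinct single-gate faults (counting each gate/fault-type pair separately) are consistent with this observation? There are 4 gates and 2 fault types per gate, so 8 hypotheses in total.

4

Fault-free: G0=1, G1=1, G2=0, G3=1 → 1. Observed 0.
  G0 stuck-at-0: output 0 ✓
  G0 stuck-at-1: output 1 ✗
  G1 stuck-at-0: output 0 ✓
  G1 stuck-at-1: output 1 ✗
  G2 stuck-at-0: output 1 ✗
  G2 stuck-at-1: output 0 ✓
  G3 stuck-at-0: output 0 ✓
  G3 stuck-at-1: output 1 ✗
Consistent faults: {G0 stuck-at-0, G1 stuck-at-0, G2 stuck-at-1, G3 stuck-at-0} — 4 in all.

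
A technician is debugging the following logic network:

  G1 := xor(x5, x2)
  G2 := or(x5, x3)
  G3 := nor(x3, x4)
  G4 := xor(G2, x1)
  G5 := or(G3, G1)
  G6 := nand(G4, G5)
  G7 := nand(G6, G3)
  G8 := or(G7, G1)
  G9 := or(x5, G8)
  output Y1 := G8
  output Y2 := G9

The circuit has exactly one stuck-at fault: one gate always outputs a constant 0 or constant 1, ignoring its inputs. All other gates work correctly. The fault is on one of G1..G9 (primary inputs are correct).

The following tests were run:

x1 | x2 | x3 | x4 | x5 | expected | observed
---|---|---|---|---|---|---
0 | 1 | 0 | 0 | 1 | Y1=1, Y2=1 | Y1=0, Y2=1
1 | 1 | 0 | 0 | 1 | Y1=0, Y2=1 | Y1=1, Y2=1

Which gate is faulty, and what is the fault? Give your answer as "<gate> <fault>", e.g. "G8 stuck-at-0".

Fault-free values for test 1 (x1=0, x2=1, x3=0, x4=0, x5=1): G1=0, G2=1, G3=1, G4=1, G5=1, G6=0, G7=1, G8=1, G9=1, giving Y1=1, Y2=1. Observed Y1=0, Y2=1.
Test 1: faults giving observed Y1=0, Y2=1 are {G2 stuck-at-0, G4 stuck-at-0, G5 stuck-at-0, G6 stuck-at-1, G7 stuck-at-0, G8 stuck-at-0}.
Test 2 (x1=1, x2=1, x3=0, x4=0, x5=1): fault-free G1=0, G2=1, G3=1, G4=0, G5=1, G6=1, G7=0, G8=0, G9=1 → Y1=0, Y2=1; observed Y1=1, Y2=1. Eliminates G4 stuck-at-0, G5 stuck-at-0, G6 stuck-at-1, G7 stuck-at-0, G8 stuck-at-0.
Only G2 stuck-at-0 is consistent with every test.

G2 stuck-at-0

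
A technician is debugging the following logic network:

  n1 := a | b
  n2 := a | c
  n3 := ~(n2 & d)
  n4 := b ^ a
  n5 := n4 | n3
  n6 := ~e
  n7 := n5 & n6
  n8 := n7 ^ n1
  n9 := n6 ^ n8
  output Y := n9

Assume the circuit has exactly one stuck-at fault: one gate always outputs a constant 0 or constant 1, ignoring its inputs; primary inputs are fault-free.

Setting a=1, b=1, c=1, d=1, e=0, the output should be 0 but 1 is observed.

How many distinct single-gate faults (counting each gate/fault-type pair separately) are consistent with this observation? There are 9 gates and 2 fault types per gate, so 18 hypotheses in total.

9

Fault-free: n1=1, n2=1, n3=0, n4=0, n5=0, n6=1, n7=0, n8=1, n9=0 → 0. Observed 1.
  n1: stuck-at-0 ✓; others ✗
  n2: stuck-at-0 ✓; others ✗
  n3: stuck-at-1 ✓; others ✗
  n4: stuck-at-1 ✓; others ✗
  n5: stuck-at-1 ✓; others ✗
  n6: stuck-at-0 ✓; others ✗
  n7: stuck-at-1 ✓; others ✗
  n8: stuck-at-0 ✓; others ✗
  n9: stuck-at-1 ✓; others ✗
Consistent faults: {n1 stuck-at-0, n2 stuck-at-0, n3 stuck-at-1, n4 stuck-at-1, n5 stuck-at-1, n6 stuck-at-0, n7 stuck-at-1, n8 stuck-at-0, n9 stuck-at-1} — 9 in all.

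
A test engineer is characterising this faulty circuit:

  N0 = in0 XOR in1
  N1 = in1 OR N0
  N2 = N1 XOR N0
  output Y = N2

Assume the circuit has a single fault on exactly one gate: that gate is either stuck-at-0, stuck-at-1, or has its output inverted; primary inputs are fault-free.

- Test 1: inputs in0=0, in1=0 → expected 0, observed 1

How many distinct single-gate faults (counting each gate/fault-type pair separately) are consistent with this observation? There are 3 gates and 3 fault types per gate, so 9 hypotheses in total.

Fault-free: N0=0, N1=0, N2=0 → 0. Observed 1.
  N0 stuck-at-0: output 0 ✗
  N0 stuck-at-1: output 0 ✗
  N0 inverted output: output 0 ✗
  N1 stuck-at-0: output 0 ✗
  N1 stuck-at-1: output 1 ✓
  N1 inverted output: output 1 ✓
  N2 stuck-at-0: output 0 ✗
  N2 stuck-at-1: output 1 ✓
  N2 inverted output: output 1 ✓
Consistent faults: {N1 stuck-at-1, N1 inverted output, N2 stuck-at-1, N2 inverted output} — 4 in all.

4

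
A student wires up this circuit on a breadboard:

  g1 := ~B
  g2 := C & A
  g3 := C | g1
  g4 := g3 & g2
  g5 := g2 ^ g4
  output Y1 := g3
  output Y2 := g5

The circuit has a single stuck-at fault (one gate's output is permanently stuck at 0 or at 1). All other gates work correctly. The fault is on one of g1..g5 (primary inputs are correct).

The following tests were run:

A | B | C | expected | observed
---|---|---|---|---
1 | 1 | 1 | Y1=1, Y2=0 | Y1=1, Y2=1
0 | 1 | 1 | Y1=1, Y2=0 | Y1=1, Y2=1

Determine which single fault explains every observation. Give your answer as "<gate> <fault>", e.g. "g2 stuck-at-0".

g5 stuck-at-1

Fault-free values for test 1 (A=1, B=1, C=1): g1=0, g2=1, g3=1, g4=1, g5=0, giving Y1=1, Y2=0. Observed Y1=1, Y2=1.
Test 1: faults giving observed Y1=1, Y2=1 are {g4 stuck-at-0, g5 stuck-at-1}.
Test 2 (A=0, B=1, C=1): fault-free g1=0, g2=0, g3=1, g4=0, g5=0 → Y1=1, Y2=0; observed Y1=1, Y2=1. Eliminates g4 stuck-at-0.
Only g5 stuck-at-1 is consistent with every test.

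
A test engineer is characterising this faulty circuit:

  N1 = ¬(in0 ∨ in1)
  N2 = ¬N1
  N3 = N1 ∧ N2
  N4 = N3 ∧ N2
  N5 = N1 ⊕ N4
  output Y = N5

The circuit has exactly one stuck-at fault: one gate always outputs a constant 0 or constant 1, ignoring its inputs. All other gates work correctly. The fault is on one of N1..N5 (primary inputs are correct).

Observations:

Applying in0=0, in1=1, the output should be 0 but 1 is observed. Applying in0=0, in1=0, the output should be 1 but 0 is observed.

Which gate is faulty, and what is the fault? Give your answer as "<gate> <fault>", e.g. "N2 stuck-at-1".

Fault-free values for test 1 (in0=0, in1=1): N1=0, N2=1, N3=0, N4=0, N5=0, giving Y=0. Observed 1.
Test 1: faults giving observed 1 are {N1 stuck-at-1, N3 stuck-at-1, N4 stuck-at-1, N5 stuck-at-1}.
Test 2 (in0=0, in1=0): fault-free N1=1, N2=0, N3=0, N4=0, N5=1 → 1; observed 0. Eliminates N1 stuck-at-1, N3 stuck-at-1, N5 stuck-at-1.
Only N4 stuck-at-1 is consistent with every test.

N4 stuck-at-1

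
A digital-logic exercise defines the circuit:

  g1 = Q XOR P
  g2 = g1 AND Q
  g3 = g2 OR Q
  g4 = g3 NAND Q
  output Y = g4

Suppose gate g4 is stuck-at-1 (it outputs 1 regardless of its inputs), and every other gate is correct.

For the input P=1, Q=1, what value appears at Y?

Propagate with g4 forced: g1=0, g2=0, g3=1, g4=1 [stuck-at-1].
So Y = 1. (Without the fault it would be 0.)

1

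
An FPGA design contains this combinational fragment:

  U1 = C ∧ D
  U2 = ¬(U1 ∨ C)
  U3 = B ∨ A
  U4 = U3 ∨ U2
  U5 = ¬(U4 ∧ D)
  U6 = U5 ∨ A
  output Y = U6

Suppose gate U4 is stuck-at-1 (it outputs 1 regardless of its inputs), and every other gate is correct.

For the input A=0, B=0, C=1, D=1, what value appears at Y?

Propagate with U4 forced: U1=1, U2=0, U3=0, U4=1 [stuck-at-1], U5=0, U6=0.
So Y = 0. (Without the fault it would be 1.)

0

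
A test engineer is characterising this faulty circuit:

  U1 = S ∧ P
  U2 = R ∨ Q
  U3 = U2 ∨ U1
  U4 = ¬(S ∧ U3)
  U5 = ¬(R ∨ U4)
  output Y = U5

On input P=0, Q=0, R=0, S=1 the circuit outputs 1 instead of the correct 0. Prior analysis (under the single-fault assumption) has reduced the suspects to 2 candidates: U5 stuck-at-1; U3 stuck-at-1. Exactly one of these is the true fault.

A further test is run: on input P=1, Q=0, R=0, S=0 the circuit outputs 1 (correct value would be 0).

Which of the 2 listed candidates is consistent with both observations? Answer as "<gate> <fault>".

Evaluate each candidate on input P=1, Q=0, R=0, S=0:
  U5 stuck-at-1: U1=0, U2=0, U3=0, U4=1, U5=1 [stuck-at-1] → 1 — matches
  U3 stuck-at-1: U1=0, U2=0, U3=1 [stuck-at-1], U4=1, U5=0 → 0 — eliminated
Only U5 stuck-at-1 reproduces the observed 1.

U5 stuck-at-1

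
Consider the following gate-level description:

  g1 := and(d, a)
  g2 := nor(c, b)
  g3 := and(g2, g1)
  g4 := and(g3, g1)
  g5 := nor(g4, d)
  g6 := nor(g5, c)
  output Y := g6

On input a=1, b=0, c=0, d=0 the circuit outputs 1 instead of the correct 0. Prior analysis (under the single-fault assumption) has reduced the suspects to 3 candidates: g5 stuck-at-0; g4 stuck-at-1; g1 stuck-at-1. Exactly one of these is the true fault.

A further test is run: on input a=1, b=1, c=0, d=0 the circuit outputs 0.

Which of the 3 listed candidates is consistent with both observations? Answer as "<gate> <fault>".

Evaluate each candidate on input a=1, b=1, c=0, d=0:
  g5 stuck-at-0: g1=0, g2=0, g3=0, g4=0, g5=0 [stuck-at-0], g6=1 → 1 — eliminated
  g4 stuck-at-1: g1=0, g2=0, g3=0, g4=1 [stuck-at-1], g5=0, g6=1 → 1 — eliminated
  g1 stuck-at-1: g1=1 [stuck-at-1], g2=0, g3=0, g4=0, g5=1, g6=0 → 0 — matches
Only g1 stuck-at-1 reproduces the observed 0.

g1 stuck-at-1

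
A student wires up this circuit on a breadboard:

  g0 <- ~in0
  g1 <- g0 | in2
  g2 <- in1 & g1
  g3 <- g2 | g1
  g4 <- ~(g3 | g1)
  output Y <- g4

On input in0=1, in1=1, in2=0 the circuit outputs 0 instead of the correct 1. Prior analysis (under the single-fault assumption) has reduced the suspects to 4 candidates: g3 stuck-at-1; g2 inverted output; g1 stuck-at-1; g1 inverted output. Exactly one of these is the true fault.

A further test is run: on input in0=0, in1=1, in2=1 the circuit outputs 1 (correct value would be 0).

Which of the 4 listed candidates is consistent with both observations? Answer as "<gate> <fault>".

g1 inverted output

Evaluate each candidate on input in0=0, in1=1, in2=1:
  g3 stuck-at-1: g0=1, g1=1, g2=1, g3=1 [stuck-at-1], g4=0 → 0 — eliminated
  g2 inverted output: g0=1, g1=1, g2=0 [inverted output], g3=1, g4=0 → 0 — eliminated
  g1 stuck-at-1: g0=1, g1=1 [stuck-at-1], g2=1, g3=1, g4=0 → 0 — eliminated
  g1 inverted output: g0=1, g1=0 [inverted output], g2=0, g3=0, g4=1 → 1 — matches
Only g1 inverted output reproduces the observed 1.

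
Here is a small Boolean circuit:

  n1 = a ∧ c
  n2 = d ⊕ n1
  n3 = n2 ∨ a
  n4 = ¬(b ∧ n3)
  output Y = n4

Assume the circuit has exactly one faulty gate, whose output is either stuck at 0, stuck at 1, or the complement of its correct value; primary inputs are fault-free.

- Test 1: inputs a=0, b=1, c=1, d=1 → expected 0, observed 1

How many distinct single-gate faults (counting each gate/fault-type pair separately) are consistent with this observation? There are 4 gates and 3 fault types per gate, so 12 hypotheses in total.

Fault-free: n1=0, n2=1, n3=1, n4=0 → 0. Observed 1.
  n1 stuck-at-0: output 0 ✗
  n1 stuck-at-1: output 1 ✓
  n1 inverted output: output 1 ✓
  n2 stuck-at-0: output 1 ✓
  n2 stuck-at-1: output 0 ✗
  n2 inverted output: output 1 ✓
  n3 stuck-at-0: output 1 ✓
  n3 stuck-at-1: output 0 ✗
  n3 inverted output: output 1 ✓
  n4 stuck-at-0: output 0 ✗
  n4 stuck-at-1: output 1 ✓
  n4 inverted output: output 1 ✓
Consistent faults: {n1 stuck-at-1, n1 inverted output, n2 stuck-at-0, n2 inverted output, n3 stuck-at-0, n3 inverted output, n4 stuck-at-1, n4 inverted output} — 8 in all.

8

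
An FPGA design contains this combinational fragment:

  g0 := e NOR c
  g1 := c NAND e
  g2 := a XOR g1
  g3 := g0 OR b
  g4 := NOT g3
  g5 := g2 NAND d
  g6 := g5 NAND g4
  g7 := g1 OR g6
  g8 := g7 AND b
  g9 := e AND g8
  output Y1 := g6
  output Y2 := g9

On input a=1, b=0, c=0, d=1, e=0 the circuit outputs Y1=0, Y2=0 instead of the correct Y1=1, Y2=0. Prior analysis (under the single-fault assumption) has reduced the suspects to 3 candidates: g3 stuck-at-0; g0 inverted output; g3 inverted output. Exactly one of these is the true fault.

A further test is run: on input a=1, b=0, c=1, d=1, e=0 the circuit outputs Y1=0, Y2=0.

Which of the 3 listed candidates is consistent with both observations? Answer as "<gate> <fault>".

g3 stuck-at-0

Evaluate each candidate on input a=1, b=0, c=1, d=1, e=0:
  g3 stuck-at-0: g0=0, g1=1, g2=0, g3=0 [stuck-at-0], g4=1, g5=1, g6=0, g7=1, g8=0, g9=0 → Y1=0, Y2=0 — matches
  g0 inverted output: g0=1 [inverted output], g1=1, g2=0, g3=1, g4=0, g5=1, g6=1, g7=1, g8=0, g9=0 → Y1=1, Y2=0 — eliminated
  g3 inverted output: g0=0, g1=1, g2=0, g3=1 [inverted output], g4=0, g5=1, g6=1, g7=1, g8=0, g9=0 → Y1=1, Y2=0 — eliminated
Only g3 stuck-at-0 reproduces the observed Y1=0, Y2=0.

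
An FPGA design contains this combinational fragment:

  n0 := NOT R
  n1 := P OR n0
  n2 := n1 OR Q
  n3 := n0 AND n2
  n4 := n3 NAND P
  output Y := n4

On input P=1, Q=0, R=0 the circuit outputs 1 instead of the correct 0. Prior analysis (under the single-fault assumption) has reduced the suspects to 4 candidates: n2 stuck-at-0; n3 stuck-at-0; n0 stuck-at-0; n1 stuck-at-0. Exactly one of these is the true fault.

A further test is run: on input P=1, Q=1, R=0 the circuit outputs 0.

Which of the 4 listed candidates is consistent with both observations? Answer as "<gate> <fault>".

n1 stuck-at-0

Evaluate each candidate on input P=1, Q=1, R=0:
  n2 stuck-at-0: n0=1, n1=1, n2=0 [stuck-at-0], n3=0, n4=1 → 1 — eliminated
  n3 stuck-at-0: n0=1, n1=1, n2=1, n3=0 [stuck-at-0], n4=1 → 1 — eliminated
  n0 stuck-at-0: n0=0 [stuck-at-0], n1=1, n2=1, n3=0, n4=1 → 1 — eliminated
  n1 stuck-at-0: n0=1, n1=0 [stuck-at-0], n2=1, n3=1, n4=0 → 0 — matches
Only n1 stuck-at-0 reproduces the observed 0.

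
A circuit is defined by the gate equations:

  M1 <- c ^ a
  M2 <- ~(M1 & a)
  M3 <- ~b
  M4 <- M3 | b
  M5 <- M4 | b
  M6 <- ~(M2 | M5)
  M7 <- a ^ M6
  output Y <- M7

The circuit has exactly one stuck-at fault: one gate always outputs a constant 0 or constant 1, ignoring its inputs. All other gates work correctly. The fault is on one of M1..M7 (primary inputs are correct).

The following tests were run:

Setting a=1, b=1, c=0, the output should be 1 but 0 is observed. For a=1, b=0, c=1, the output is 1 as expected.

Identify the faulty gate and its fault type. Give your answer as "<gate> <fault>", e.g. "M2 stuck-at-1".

Fault-free values for test 1 (a=1, b=1, c=0): M1=1, M2=0, M3=0, M4=1, M5=1, M6=0, M7=1, giving Y=1. Observed 0.
Test 1: faults giving observed 0 are {M5 stuck-at-0, M6 stuck-at-1, M7 stuck-at-0}.
Test 2 (a=1, b=0, c=1): fault-free M1=0, M2=1, M3=1, M4=1, M5=1, M6=0, M7=1 → 1; observed 1. Eliminates M6 stuck-at-1, M7 stuck-at-0.
Only M5 stuck-at-0 is consistent with every test.

M5 stuck-at-0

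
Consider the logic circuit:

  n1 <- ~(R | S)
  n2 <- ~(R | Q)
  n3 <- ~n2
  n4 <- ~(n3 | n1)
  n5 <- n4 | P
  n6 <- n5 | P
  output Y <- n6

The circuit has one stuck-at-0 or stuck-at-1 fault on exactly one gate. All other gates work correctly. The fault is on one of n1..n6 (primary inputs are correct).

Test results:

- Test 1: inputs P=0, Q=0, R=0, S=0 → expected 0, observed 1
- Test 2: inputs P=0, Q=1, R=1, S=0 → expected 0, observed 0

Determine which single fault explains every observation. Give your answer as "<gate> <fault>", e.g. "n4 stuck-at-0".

Fault-free values for test 1 (P=0, Q=0, R=0, S=0): n1=1, n2=1, n3=0, n4=0, n5=0, n6=0, giving Y=0. Observed 1.
Test 1: faults giving observed 1 are {n1 stuck-at-0, n4 stuck-at-1, n5 stuck-at-1, n6 stuck-at-1}.
Test 2 (P=0, Q=1, R=1, S=0): fault-free n1=0, n2=0, n3=1, n4=0, n5=0, n6=0 → 0; observed 0. Eliminates n4 stuck-at-1, n5 stuck-at-1, n6 stuck-at-1.
Only n1 stuck-at-0 is consistent with every test.

n1 stuck-at-0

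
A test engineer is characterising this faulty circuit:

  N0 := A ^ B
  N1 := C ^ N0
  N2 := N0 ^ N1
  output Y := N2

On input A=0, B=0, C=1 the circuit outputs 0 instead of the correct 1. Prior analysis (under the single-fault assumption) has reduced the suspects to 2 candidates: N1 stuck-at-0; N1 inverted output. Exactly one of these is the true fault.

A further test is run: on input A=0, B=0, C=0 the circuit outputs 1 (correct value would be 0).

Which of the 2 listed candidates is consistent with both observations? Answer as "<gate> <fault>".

Evaluate each candidate on input A=0, B=0, C=0:
  N1 stuck-at-0: N0=0, N1=0 [stuck-at-0], N2=0 → 0 — eliminated
  N1 inverted output: N0=0, N1=1 [inverted output], N2=1 → 1 — matches
Only N1 inverted output reproduces the observed 1.

N1 inverted output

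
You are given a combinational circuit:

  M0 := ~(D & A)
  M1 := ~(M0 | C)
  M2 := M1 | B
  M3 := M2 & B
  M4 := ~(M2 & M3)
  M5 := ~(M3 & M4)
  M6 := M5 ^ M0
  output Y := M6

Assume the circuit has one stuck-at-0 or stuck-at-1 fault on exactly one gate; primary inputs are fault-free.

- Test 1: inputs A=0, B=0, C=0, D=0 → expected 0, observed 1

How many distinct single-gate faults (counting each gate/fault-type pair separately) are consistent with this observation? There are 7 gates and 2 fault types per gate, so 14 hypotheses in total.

4

Fault-free: M0=1, M1=0, M2=0, M3=0, M4=1, M5=1, M6=0 → 0. Observed 1.
  M0 stuck-at-0: output 1 ✓
  M0 stuck-at-1: output 0 ✗
  M1 stuck-at-0: output 0 ✗
  M1 stuck-at-1: output 0 ✗
  M2 stuck-at-0: output 0 ✗
  M2 stuck-at-1: output 0 ✗
  M3 stuck-at-0: output 0 ✗
  M3 stuck-at-1: output 1 ✓
  M4 stuck-at-0: output 0 ✗
  M4 stuck-at-1: output 0 ✗
  M5 stuck-at-0: output 1 ✓
  M5 stuck-at-1: output 0 ✗
  M6 stuck-at-0: output 0 ✗
  M6 stuck-at-1: output 1 ✓
Consistent faults: {M0 stuck-at-0, M3 stuck-at-1, M5 stuck-at-0, M6 stuck-at-1} — 4 in all.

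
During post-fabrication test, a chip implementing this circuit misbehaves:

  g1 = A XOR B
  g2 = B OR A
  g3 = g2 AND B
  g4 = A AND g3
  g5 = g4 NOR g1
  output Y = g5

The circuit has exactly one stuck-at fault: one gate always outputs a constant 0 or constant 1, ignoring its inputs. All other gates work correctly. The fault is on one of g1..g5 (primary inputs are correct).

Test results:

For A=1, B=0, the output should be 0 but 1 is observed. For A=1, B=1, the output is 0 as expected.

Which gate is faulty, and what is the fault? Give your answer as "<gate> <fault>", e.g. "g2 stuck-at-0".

Fault-free values for test 1 (A=1, B=0): g1=1, g2=1, g3=0, g4=0, g5=0, giving Y=0. Observed 1.
Test 1: faults giving observed 1 are {g1 stuck-at-0, g5 stuck-at-1}.
Test 2 (A=1, B=1): fault-free g1=0, g2=1, g3=1, g4=1, g5=0 → 0; observed 0. Eliminates g5 stuck-at-1.
Only g1 stuck-at-0 is consistent with every test.

g1 stuck-at-0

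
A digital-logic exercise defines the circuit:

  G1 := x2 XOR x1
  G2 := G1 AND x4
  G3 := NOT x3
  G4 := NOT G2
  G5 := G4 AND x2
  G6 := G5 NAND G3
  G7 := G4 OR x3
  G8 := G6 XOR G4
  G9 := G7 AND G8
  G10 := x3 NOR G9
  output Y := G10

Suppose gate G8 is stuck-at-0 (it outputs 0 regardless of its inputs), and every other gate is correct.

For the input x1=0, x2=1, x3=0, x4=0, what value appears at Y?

Propagate with G8 forced: G1=1, G2=0, G3=1, G4=1, G5=1, G6=0, G7=1, G8=0 [stuck-at-0], G9=0, G10=1.
So Y = 1. (Without the fault it would be 0.)

1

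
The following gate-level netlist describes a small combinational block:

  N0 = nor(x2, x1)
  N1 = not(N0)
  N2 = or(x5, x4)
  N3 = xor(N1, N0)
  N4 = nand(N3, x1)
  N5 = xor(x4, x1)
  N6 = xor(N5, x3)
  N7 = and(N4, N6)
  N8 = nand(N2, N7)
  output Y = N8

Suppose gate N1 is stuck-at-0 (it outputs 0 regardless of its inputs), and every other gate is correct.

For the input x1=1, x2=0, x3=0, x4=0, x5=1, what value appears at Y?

0

Propagate with N1 forced: N0=0, N1=0 [stuck-at-0], N2=1, N3=0, N4=1, N5=1, N6=1, N7=1, N8=0.
So Y = 0. (Without the fault it would be 1.)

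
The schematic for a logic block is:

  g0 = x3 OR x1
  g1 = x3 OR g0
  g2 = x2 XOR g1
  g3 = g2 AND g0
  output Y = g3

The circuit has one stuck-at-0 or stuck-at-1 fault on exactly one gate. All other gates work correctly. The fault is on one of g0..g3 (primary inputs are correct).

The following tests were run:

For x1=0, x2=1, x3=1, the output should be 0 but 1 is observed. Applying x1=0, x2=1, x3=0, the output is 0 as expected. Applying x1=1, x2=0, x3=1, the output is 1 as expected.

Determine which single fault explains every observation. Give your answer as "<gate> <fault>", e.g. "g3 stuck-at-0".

g2 stuck-at-1

Fault-free values for test 1 (x1=0, x2=1, x3=1): g0=1, g1=1, g2=0, g3=0, giving Y=0. Observed 1.
Test 1: faults giving observed 1 are {g1 stuck-at-0, g2 stuck-at-1, g3 stuck-at-1}.
Test 2 (x1=0, x2=1, x3=0): fault-free g0=0, g1=0, g2=1, g3=0 → 0; observed 0. Eliminates g3 stuck-at-1.
Test 3 (x1=1, x2=0, x3=1): fault-free g0=1, g1=1, g2=1, g3=1 → 1; observed 1. Eliminates g1 stuck-at-0.
Only g2 stuck-at-1 is consistent with every test.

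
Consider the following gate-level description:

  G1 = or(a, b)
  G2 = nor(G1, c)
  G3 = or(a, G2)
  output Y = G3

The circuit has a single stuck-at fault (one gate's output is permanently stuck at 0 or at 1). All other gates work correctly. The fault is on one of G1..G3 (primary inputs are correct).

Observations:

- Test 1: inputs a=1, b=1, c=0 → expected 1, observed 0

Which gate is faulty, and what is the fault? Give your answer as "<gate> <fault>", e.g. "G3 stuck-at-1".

G3 stuck-at-0

Fault-free values for test 1 (a=1, b=1, c=0): G1=1, G2=0, G3=1, giving Y=1. Observed 0.
Test 1: faults giving observed 0 are {G3 stuck-at-0}.
Only G3 stuck-at-0 is consistent with every test.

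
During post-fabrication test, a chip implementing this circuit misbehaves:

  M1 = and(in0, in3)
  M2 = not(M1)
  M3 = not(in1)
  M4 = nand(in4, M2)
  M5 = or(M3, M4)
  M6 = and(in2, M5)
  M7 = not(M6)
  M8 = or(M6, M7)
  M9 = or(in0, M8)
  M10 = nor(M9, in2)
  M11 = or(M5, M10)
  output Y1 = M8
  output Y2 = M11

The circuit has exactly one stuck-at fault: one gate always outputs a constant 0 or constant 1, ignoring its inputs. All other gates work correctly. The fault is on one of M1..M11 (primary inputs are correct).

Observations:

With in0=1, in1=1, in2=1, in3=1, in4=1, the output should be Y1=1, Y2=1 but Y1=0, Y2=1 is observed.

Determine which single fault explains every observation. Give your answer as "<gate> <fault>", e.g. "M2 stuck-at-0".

M8 stuck-at-0

Fault-free values for test 1 (in0=1, in1=1, in2=1, in3=1, in4=1): M1=1, M2=0, M3=0, M4=1, M5=1, M6=1, M7=0, M8=1, M9=1, M10=0, M11=1, giving Y1=1, Y2=1. Observed Y1=0, Y2=1.
Test 1: faults giving observed Y1=0, Y2=1 are {M8 stuck-at-0}.
Only M8 stuck-at-0 is consistent with every test.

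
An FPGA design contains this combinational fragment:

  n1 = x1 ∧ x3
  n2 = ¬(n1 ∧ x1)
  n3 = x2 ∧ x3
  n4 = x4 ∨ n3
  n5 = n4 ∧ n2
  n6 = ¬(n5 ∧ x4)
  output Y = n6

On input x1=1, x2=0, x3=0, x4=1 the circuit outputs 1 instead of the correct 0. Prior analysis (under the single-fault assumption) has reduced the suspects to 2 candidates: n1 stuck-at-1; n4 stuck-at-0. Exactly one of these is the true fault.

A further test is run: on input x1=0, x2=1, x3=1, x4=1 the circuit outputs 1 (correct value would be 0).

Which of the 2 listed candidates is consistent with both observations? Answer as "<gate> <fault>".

Evaluate each candidate on input x1=0, x2=1, x3=1, x4=1:
  n1 stuck-at-1: n1=1 [stuck-at-1], n2=1, n3=1, n4=1, n5=1, n6=0 → 0 — eliminated
  n4 stuck-at-0: n1=0, n2=1, n3=1, n4=0 [stuck-at-0], n5=0, n6=1 → 1 — matches
Only n4 stuck-at-0 reproduces the observed 1.

n4 stuck-at-0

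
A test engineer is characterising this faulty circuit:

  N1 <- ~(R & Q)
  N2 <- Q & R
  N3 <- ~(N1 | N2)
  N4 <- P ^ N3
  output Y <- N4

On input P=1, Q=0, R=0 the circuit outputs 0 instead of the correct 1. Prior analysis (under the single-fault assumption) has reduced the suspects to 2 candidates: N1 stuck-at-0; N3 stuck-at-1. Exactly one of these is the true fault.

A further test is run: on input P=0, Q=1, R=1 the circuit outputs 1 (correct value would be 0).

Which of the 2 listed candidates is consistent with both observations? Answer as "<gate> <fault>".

N3 stuck-at-1

Evaluate each candidate on input P=0, Q=1, R=1:
  N1 stuck-at-0: N1=0 [stuck-at-0], N2=1, N3=0, N4=0 → 0 — eliminated
  N3 stuck-at-1: N1=0, N2=1, N3=1 [stuck-at-1], N4=1 → 1 — matches
Only N3 stuck-at-1 reproduces the observed 1.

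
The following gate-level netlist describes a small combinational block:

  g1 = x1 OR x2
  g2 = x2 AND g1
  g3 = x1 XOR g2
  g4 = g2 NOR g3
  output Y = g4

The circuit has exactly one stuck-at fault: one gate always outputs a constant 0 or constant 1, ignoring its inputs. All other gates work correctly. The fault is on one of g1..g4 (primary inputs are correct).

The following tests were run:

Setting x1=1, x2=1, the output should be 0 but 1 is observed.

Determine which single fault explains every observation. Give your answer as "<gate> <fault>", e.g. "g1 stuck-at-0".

Fault-free values for test 1 (x1=1, x2=1): g1=1, g2=1, g3=0, g4=0, giving Y=0. Observed 1.
Test 1: faults giving observed 1 are {g4 stuck-at-1}.
Only g4 stuck-at-1 is consistent with every test.

g4 stuck-at-1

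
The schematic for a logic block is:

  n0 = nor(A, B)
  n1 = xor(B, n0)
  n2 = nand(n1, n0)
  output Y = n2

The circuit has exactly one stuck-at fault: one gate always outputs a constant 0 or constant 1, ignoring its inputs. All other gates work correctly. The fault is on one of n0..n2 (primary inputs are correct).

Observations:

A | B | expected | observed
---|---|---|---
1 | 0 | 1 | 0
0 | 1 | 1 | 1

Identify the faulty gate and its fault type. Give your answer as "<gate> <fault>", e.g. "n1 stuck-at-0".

n0 stuck-at-1

Fault-free values for test 1 (A=1, B=0): n0=0, n1=0, n2=1, giving Y=1. Observed 0.
Test 1: faults giving observed 0 are {n0 stuck-at-1, n2 stuck-at-0}.
Test 2 (A=0, B=1): fault-free n0=0, n1=1, n2=1 → 1; observed 1. Eliminates n2 stuck-at-0.
Only n0 stuck-at-1 is consistent with every test.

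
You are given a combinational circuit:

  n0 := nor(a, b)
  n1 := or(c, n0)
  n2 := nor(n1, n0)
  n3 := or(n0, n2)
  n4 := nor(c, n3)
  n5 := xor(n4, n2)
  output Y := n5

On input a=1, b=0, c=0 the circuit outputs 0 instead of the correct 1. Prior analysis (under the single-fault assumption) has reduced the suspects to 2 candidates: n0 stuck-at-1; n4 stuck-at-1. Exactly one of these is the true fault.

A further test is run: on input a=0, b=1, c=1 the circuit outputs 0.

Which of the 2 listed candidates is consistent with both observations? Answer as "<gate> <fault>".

n0 stuck-at-1

Evaluate each candidate on input a=0, b=1, c=1:
  n0 stuck-at-1: n0=1 [stuck-at-1], n1=1, n2=0, n3=1, n4=0, n5=0 → 0 — matches
  n4 stuck-at-1: n0=0, n1=1, n2=0, n3=0, n4=1 [stuck-at-1], n5=1 → 1 — eliminated
Only n0 stuck-at-1 reproduces the observed 0.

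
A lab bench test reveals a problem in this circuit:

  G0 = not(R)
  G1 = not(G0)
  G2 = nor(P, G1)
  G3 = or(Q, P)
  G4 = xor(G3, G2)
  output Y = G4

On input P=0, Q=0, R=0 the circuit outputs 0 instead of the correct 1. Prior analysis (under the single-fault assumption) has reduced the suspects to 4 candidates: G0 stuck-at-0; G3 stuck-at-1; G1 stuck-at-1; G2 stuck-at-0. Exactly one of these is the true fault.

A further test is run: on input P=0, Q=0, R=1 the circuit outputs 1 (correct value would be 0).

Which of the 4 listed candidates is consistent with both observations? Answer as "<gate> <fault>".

Evaluate each candidate on input P=0, Q=0, R=1:
  G0 stuck-at-0: G0=0 [stuck-at-0], G1=1, G2=0, G3=0, G4=0 → 0 — eliminated
  G3 stuck-at-1: G0=0, G1=1, G2=0, G3=1 [stuck-at-1], G4=1 → 1 — matches
  G1 stuck-at-1: G0=0, G1=1 [stuck-at-1], G2=0, G3=0, G4=0 → 0 — eliminated
  G2 stuck-at-0: G0=0, G1=1, G2=0 [stuck-at-0], G3=0, G4=0 → 0 — eliminated
Only G3 stuck-at-1 reproduces the observed 1.

G3 stuck-at-1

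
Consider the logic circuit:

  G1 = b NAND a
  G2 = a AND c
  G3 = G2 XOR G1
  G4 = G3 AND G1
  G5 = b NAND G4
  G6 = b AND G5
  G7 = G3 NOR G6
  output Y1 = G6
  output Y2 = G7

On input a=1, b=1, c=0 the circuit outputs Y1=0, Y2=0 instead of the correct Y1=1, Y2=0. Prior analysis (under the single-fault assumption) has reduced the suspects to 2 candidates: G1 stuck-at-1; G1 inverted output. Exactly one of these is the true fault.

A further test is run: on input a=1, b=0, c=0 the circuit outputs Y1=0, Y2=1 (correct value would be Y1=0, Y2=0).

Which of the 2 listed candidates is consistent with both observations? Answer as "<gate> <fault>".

G1 inverted output

Evaluate each candidate on input a=1, b=0, c=0:
  G1 stuck-at-1: G1=1 [stuck-at-1], G2=0, G3=1, G4=1, G5=1, G6=0, G7=0 → Y1=0, Y2=0 — eliminated
  G1 inverted output: G1=0 [inverted output], G2=0, G3=0, G4=0, G5=1, G6=0, G7=1 → Y1=0, Y2=1 — matches
Only G1 inverted output reproduces the observed Y1=0, Y2=1.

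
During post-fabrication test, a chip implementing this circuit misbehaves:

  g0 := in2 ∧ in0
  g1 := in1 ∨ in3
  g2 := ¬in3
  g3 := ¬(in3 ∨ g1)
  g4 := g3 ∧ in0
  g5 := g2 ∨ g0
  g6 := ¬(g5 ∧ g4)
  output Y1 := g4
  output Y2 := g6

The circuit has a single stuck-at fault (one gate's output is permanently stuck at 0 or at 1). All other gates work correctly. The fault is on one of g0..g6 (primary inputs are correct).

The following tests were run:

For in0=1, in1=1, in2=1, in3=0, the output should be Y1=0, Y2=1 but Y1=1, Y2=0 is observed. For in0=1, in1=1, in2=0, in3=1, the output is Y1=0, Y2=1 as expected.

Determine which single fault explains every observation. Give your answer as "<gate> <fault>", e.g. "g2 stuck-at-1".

g1 stuck-at-0

Fault-free values for test 1 (in0=1, in1=1, in2=1, in3=0): g0=1, g1=1, g2=1, g3=0, g4=0, g5=1, g6=1, giving Y1=0, Y2=1. Observed Y1=1, Y2=0.
Test 1: faults giving observed Y1=1, Y2=0 are {g1 stuck-at-0, g3 stuck-at-1, g4 stuck-at-1}.
Test 2 (in0=1, in1=1, in2=0, in3=1): fault-free g0=0, g1=1, g2=0, g3=0, g4=0, g5=0, g6=1 → Y1=0, Y2=1; observed Y1=0, Y2=1. Eliminates g3 stuck-at-1, g4 stuck-at-1.
Only g1 stuck-at-0 is consistent with every test.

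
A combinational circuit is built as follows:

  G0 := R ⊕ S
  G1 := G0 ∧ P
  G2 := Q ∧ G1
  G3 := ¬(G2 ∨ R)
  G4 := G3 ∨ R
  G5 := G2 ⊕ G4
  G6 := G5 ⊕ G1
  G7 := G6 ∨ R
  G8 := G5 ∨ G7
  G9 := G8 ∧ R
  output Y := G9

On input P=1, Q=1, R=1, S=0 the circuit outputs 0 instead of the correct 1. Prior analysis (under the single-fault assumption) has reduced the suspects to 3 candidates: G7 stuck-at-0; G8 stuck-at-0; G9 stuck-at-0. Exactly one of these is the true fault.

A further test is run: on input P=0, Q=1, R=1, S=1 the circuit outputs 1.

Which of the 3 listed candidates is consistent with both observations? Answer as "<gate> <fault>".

Evaluate each candidate on input P=0, Q=1, R=1, S=1:
  G7 stuck-at-0: G0=0, G1=0, G2=0, G3=0, G4=1, G5=1, G6=1, G7=0 [stuck-at-0], G8=1, G9=1 → 1 — matches
  G8 stuck-at-0: G0=0, G1=0, G2=0, G3=0, G4=1, G5=1, G6=1, G7=1, G8=0 [stuck-at-0], G9=0 → 0 — eliminated
  G9 stuck-at-0: G0=0, G1=0, G2=0, G3=0, G4=1, G5=1, G6=1, G7=1, G8=1, G9=0 [stuck-at-0] → 0 — eliminated
Only G7 stuck-at-0 reproduces the observed 1.

G7 stuck-at-0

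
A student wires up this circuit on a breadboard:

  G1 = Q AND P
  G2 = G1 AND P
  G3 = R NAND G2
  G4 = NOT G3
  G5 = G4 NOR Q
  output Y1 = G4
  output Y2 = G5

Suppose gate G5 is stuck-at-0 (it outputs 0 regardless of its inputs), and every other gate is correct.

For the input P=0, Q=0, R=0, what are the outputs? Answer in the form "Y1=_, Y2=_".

Propagate with G5 forced: G1=0, G2=0, G3=1, G4=0, G5=0 [stuck-at-0].
So the outputs are Y1=0, Y2=0. (Without the fault they would be Y1=0, Y2=1.)

Y1=0, Y2=0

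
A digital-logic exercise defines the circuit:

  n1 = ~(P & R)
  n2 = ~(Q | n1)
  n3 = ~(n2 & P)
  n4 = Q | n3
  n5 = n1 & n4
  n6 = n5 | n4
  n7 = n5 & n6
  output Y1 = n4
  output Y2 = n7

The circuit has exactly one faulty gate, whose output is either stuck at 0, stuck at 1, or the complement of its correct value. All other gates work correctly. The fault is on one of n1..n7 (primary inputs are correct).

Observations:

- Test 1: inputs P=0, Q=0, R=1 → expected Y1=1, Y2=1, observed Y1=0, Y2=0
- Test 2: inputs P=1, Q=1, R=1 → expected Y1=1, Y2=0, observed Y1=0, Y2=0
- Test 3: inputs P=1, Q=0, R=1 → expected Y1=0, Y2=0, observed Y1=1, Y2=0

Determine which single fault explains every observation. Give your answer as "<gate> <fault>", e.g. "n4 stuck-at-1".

Fault-free values for test 1 (P=0, Q=0, R=1): n1=1, n2=0, n3=1, n4=1, n5=1, n6=1, n7=1, giving Y1=1, Y2=1. Observed Y1=0, Y2=0.
Test 1: faults giving observed Y1=0, Y2=0 are {n3 stuck-at-0, n3 inverted output, n4 stuck-at-0, n4 inverted output}.
Test 2 (P=1, Q=1, R=1): fault-free n1=0, n2=0, n3=1, n4=1, n5=0, n6=1, n7=0 → Y1=1, Y2=0; observed Y1=0, Y2=0. Eliminates n3 stuck-at-0, n3 inverted output.
Test 3 (P=1, Q=0, R=1): fault-free n1=0, n2=1, n3=0, n4=0, n5=0, n6=0, n7=0 → Y1=0, Y2=0; observed Y1=1, Y2=0. Eliminates n4 stuck-at-0.
Only n4 inverted output is consistent with every test.

n4 inverted output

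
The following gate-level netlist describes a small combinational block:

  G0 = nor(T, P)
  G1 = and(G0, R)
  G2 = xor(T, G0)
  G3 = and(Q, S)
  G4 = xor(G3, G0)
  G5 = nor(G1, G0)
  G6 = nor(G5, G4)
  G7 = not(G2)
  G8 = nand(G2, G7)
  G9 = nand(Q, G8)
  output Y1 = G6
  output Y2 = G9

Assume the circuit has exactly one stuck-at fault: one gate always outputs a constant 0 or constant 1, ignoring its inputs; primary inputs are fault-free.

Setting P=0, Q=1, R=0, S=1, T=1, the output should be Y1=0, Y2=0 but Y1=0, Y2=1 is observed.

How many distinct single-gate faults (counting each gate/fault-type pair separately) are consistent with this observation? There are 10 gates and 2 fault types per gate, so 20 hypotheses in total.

Fault-free: G0=0, G1=0, G2=1, G3=1, G4=1, G5=1, G6=0, G7=0, G8=1, G9=0 → Y1=0, Y2=0. Observed Y1=0, Y2=1.
  G0: none of the 2 fault types match ✗
  G1: none of the 2 fault types match ✗
  G2: none of the 2 fault types match ✗
  G3: none of the 2 fault types match ✗
  G4: none of the 2 fault types match ✗
  G5: none of the 2 fault types match ✗
  G6: none of the 2 fault types match ✗
  G7: stuck-at-1 ✓; others ✗
  G8: stuck-at-0 ✓; others ✗
  G9: stuck-at-1 ✓; others ✗
Consistent faults: {G7 stuck-at-1, G8 stuck-at-0, G9 stuck-at-1} — 3 in all.

3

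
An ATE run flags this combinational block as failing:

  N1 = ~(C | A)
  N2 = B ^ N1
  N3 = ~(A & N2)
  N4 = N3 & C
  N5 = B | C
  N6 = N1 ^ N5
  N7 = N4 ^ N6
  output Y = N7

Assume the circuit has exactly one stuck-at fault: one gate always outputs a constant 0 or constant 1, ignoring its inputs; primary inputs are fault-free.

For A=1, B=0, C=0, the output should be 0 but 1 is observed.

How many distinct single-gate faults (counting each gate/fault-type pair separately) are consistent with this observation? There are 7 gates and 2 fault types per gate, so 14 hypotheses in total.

Fault-free: N1=0, N2=0, N3=1, N4=0, N5=0, N6=0, N7=0 → 0. Observed 1.
  N1 stuck-at-0: output 0 ✗
  N1 stuck-at-1: output 1 ✓
  N2 stuck-at-0: output 0 ✗
  N2 stuck-at-1: output 0 ✗
  N3 stuck-at-0: output 0 ✗
  N3 stuck-at-1: output 0 ✗
  N4 stuck-at-0: output 0 ✗
  N4 stuck-at-1: output 1 ✓
  N5 stuck-at-0: output 0 ✗
  N5 stuck-at-1: output 1 ✓
  N6 stuck-at-0: output 0 ✗
  N6 stuck-at-1: output 1 ✓
  N7 stuck-at-0: output 0 ✗
  N7 stuck-at-1: output 1 ✓
Consistent faults: {N1 stuck-at-1, N4 stuck-at-1, N5 stuck-at-1, N6 stuck-at-1, N7 stuck-at-1} — 5 in all.

5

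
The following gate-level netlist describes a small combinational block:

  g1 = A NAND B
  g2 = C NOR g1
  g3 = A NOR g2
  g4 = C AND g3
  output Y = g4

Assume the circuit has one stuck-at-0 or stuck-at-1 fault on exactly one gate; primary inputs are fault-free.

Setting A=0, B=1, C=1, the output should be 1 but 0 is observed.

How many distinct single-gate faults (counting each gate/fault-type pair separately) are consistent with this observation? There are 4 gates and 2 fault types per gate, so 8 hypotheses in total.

Fault-free: g1=1, g2=0, g3=1, g4=1 → 1. Observed 0.
  g1 stuck-at-0: output 1 ✗
  g1 stuck-at-1: output 1 ✗
  g2 stuck-at-0: output 1 ✗
  g2 stuck-at-1: output 0 ✓
  g3 stuck-at-0: output 0 ✓
  g3 stuck-at-1: output 1 ✗
  g4 stuck-at-0: output 0 ✓
  g4 stuck-at-1: output 1 ✗
Consistent faults: {g2 stuck-at-1, g3 stuck-at-0, g4 stuck-at-0} — 3 in all.

3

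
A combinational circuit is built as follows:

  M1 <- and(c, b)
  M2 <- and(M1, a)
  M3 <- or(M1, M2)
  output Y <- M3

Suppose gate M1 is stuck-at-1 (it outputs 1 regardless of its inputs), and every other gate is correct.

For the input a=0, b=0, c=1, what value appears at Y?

1

Propagate with M1 forced: M1=1 [stuck-at-1], M2=0, M3=1.
So Y = 1. (Without the fault it would be 0.)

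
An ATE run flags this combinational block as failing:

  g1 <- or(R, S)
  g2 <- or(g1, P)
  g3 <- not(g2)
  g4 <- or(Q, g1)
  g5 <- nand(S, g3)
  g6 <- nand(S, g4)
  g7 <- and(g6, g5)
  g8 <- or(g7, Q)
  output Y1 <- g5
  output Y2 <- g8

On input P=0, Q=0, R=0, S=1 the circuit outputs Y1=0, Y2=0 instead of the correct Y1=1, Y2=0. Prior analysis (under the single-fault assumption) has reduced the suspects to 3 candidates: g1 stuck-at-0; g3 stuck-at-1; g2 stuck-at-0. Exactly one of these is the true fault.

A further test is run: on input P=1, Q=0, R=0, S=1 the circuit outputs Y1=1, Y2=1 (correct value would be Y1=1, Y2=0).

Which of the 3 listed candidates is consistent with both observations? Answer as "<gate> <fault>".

Evaluate each candidate on input P=1, Q=0, R=0, S=1:
  g1 stuck-at-0: g1=0 [stuck-at-0], g2=1, g3=0, g4=0, g5=1, g6=1, g7=1, g8=1 → Y1=1, Y2=1 — matches
  g3 stuck-at-1: g1=1, g2=1, g3=1 [stuck-at-1], g4=1, g5=0, g6=0, g7=0, g8=0 → Y1=0, Y2=0 — eliminated
  g2 stuck-at-0: g1=1, g2=0 [stuck-at-0], g3=1, g4=1, g5=0, g6=0, g7=0, g8=0 → Y1=0, Y2=0 — eliminated
Only g1 stuck-at-0 reproduces the observed Y1=1, Y2=1.

g1 stuck-at-0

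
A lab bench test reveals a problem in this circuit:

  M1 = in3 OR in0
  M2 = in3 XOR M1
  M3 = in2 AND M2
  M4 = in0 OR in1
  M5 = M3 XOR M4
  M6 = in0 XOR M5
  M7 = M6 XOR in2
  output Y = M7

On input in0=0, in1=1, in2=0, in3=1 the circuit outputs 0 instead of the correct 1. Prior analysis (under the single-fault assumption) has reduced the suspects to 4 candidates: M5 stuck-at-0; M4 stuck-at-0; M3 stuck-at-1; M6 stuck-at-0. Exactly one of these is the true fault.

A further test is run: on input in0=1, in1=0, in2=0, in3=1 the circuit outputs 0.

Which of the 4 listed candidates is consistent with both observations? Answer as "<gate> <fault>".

M6 stuck-at-0

Evaluate each candidate on input in0=1, in1=0, in2=0, in3=1:
  M5 stuck-at-0: M1=1, M2=0, M3=0, M4=1, M5=0 [stuck-at-0], M6=1, M7=1 → 1 — eliminated
  M4 stuck-at-0: M1=1, M2=0, M3=0, M4=0 [stuck-at-0], M5=0, M6=1, M7=1 → 1 — eliminated
  M3 stuck-at-1: M1=1, M2=0, M3=1 [stuck-at-1], M4=1, M5=0, M6=1, M7=1 → 1 — eliminated
  M6 stuck-at-0: M1=1, M2=0, M3=0, M4=1, M5=1, M6=0 [stuck-at-0], M7=0 → 0 — matches
Only M6 stuck-at-0 reproduces the observed 0.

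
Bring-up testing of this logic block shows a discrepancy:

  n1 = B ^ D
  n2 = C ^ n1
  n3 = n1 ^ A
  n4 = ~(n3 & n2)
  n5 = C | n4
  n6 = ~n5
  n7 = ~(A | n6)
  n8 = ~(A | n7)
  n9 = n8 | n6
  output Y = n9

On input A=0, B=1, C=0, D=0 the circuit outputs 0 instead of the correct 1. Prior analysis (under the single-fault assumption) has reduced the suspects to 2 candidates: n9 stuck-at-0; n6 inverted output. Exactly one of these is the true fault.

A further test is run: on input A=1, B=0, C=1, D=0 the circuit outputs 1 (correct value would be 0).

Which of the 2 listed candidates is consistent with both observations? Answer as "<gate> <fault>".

n6 inverted output

Evaluate each candidate on input A=1, B=0, C=1, D=0:
  n9 stuck-at-0: n1=0, n2=1, n3=1, n4=0, n5=1, n6=0, n7=0, n8=0, n9=0 [stuck-at-0] → 0 — eliminated
  n6 inverted output: n1=0, n2=1, n3=1, n4=0, n5=1, n6=1 [inverted output], n7=0, n8=0, n9=1 → 1 — matches
Only n6 inverted output reproduces the observed 1.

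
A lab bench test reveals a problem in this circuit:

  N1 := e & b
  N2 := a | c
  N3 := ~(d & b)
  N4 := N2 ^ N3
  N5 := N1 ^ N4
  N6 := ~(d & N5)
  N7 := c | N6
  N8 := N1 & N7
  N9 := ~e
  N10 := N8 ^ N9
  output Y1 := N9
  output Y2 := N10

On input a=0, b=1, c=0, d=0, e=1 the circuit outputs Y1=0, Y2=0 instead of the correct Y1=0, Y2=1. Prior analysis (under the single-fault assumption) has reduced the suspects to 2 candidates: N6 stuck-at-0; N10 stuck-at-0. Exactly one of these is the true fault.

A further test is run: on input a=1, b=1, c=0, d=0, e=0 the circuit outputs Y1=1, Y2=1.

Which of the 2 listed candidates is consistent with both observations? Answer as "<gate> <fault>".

Evaluate each candidate on input a=1, b=1, c=0, d=0, e=0:
  N6 stuck-at-0: N1=0, N2=1, N3=1, N4=0, N5=0, N6=0 [stuck-at-0], N7=0, N8=0, N9=1, N10=1 → Y1=1, Y2=1 — matches
  N10 stuck-at-0: N1=0, N2=1, N3=1, N4=0, N5=0, N6=1, N7=1, N8=0, N9=1, N10=0 [stuck-at-0] → Y1=1, Y2=0 — eliminated
Only N6 stuck-at-0 reproduces the observed Y1=1, Y2=1.

N6 stuck-at-0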